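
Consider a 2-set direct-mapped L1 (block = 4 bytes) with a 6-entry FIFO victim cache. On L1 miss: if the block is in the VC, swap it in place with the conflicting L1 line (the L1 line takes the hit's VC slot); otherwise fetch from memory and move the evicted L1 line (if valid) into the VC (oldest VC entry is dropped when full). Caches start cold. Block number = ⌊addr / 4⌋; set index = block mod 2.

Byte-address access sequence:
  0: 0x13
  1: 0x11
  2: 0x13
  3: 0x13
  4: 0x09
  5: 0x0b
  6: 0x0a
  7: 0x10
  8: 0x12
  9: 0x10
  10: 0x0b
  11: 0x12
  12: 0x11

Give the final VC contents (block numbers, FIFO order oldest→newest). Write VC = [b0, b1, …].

  [0] addr=0x13 blk=4 s=0: MISS | VC []
  [1] addr=0x11 blk=4 s=0: L1-HIT | VC []
  [2] addr=0x13 blk=4 s=0: L1-HIT | VC []
  [3] addr=0x13 blk=4 s=0: L1-HIT | VC []
  [4] addr=0x9 blk=2 s=0: MISS | VC [4]
  [5] addr=0xb blk=2 s=0: L1-HIT | VC [4]
  [6] addr=0xa blk=2 s=0: L1-HIT | VC [4]
  [7] addr=0x10 blk=4 s=0: VC-HIT | VC [2]
  [8] addr=0x12 blk=4 s=0: L1-HIT | VC [2]
  [9] addr=0x10 blk=4 s=0: L1-HIT | VC [2]
  [10] addr=0xb blk=2 s=0: VC-HIT | VC [4]
  [11] addr=0x12 blk=4 s=0: VC-HIT | VC [2]
  [12] addr=0x11 blk=4 s=0: L1-HIT | VC [2]

VC = [2]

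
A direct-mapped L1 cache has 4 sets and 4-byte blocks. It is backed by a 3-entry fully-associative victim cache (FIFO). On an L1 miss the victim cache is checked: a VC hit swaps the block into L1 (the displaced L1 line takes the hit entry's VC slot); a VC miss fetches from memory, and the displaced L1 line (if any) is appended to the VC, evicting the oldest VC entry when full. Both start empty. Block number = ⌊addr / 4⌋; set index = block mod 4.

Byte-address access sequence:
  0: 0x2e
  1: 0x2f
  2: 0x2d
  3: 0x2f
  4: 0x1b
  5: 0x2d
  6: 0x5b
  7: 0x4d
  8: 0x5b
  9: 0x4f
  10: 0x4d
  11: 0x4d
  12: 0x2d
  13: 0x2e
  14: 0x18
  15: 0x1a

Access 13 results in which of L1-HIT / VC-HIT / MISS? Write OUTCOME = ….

OUTCOME = L1-HIT

0: 0x2e (blk 11, set 3) → MISS  vc=[]
1: 0x2f (blk 11, set 3) → L1-HIT  vc=[]
2: 0x2d (blk 11, set 3) → L1-HIT  vc=[]
3: 0x2f (blk 11, set 3) → L1-HIT  vc=[]
4: 0x1b (blk 6, set 2) → MISS  vc=[]
5: 0x2d (blk 11, set 3) → L1-HIT  vc=[]
6: 0x5b (blk 22, set 2) → MISS  vc=[6]
7: 0x4d (blk 19, set 3) → MISS  vc=[6, 11]
8: 0x5b (blk 22, set 2) → L1-HIT  vc=[6, 11]
9: 0x4f (blk 19, set 3) → L1-HIT  vc=[6, 11]
10: 0x4d (blk 19, set 3) → L1-HIT  vc=[6, 11]
11: 0x4d (blk 19, set 3) → L1-HIT  vc=[6, 11]
12: 0x2d (blk 11, set 3) → VC-HIT  vc=[6, 19]
13: 0x2e (blk 11, set 3) → L1-HIT  vc=[6, 19]
14: 0x18 (blk 6, set 2) → VC-HIT  vc=[22, 19]
15: 0x1a (blk 6, set 2) → L1-HIT  vc=[22, 19]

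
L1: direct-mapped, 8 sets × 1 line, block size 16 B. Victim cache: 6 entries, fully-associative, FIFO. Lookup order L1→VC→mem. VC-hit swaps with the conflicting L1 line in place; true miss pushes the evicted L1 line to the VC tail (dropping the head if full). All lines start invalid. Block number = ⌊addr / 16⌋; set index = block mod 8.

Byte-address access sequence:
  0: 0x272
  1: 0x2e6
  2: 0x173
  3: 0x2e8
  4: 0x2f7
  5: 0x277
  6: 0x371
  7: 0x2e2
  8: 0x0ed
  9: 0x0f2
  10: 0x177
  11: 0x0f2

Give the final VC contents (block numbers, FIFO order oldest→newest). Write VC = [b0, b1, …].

VC = [47, 23, 39, 46, 55]

#0 0x272→b39/s7 MISS; vc=[]
#1 0x2e6→b46/s6 MISS; vc=[]
#2 0x173→b23/s7 MISS; vc=[39]
#3 0x2e8→b46/s6 L1-HIT; vc=[39]
#4 0x2f7→b47/s7 MISS; vc=[39,23]
#5 0x277→b39/s7 VC-HIT; vc=[47,23]
#6 0x371→b55/s7 MISS; vc=[47,23,39]
#7 0x2e2→b46/s6 L1-HIT; vc=[47,23,39]
#8 0xed→b14/s6 MISS; vc=[47,23,39,46]
#9 0xf2→b15/s7 MISS; vc=[47,23,39,46,55]
#10 0x177→b23/s7 VC-HIT; vc=[47,15,39,46,55]
#11 0xf2→b15/s7 VC-HIT; vc=[47,23,39,46,55]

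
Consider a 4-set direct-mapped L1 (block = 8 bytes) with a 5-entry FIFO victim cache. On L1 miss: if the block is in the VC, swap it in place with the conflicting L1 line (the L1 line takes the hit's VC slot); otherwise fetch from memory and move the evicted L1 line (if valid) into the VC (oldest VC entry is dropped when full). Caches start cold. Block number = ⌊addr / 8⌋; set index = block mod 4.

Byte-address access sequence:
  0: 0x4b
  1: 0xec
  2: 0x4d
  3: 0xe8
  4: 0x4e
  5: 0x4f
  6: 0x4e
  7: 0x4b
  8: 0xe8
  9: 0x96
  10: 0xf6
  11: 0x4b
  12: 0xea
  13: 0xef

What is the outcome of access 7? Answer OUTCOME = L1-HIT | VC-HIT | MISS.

#0 0x4b→b9/s1 MISS; vc=[]
#1 0xec→b29/s1 MISS; vc=[9]
#2 0x4d→b9/s1 VC-HIT; vc=[29]
#3 0xe8→b29/s1 VC-HIT; vc=[9]
#4 0x4e→b9/s1 VC-HIT; vc=[29]
#5 0x4f→b9/s1 L1-HIT; vc=[29]
#6 0x4e→b9/s1 L1-HIT; vc=[29]
#7 0x4b→b9/s1 L1-HIT; vc=[29]
#8 0xe8→b29/s1 VC-HIT; vc=[9]
#9 0x96→b18/s2 MISS; vc=[9]
#10 0xf6→b30/s2 MISS; vc=[9,18]
#11 0x4b→b9/s1 VC-HIT; vc=[29,18]
#12 0xea→b29/s1 VC-HIT; vc=[9,18]
#13 0xef→b29/s1 L1-HIT; vc=[9,18]

OUTCOME = L1-HIT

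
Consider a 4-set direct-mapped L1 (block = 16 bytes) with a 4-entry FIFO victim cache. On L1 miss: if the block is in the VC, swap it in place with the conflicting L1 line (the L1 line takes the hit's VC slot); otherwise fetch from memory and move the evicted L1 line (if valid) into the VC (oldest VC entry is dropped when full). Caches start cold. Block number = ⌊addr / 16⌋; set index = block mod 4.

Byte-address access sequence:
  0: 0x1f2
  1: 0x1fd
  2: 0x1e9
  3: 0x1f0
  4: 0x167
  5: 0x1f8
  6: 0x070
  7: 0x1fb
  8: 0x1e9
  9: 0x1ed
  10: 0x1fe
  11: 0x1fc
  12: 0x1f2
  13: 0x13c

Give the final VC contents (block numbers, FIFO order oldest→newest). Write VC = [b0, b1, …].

#0 0x1f2→b31/s3 MISS; vc=[]
#1 0x1fd→b31/s3 L1-HIT; vc=[]
#2 0x1e9→b30/s2 MISS; vc=[]
#3 0x1f0→b31/s3 L1-HIT; vc=[]
#4 0x167→b22/s2 MISS; vc=[30]
#5 0x1f8→b31/s3 L1-HIT; vc=[30]
#6 0x70→b7/s3 MISS; vc=[30,31]
#7 0x1fb→b31/s3 VC-HIT; vc=[30,7]
#8 0x1e9→b30/s2 VC-HIT; vc=[22,7]
#9 0x1ed→b30/s2 L1-HIT; vc=[22,7]
#10 0x1fe→b31/s3 L1-HIT; vc=[22,7]
#11 0x1fc→b31/s3 L1-HIT; vc=[22,7]
#12 0x1f2→b31/s3 L1-HIT; vc=[22,7]
#13 0x13c→b19/s3 MISS; vc=[22,7,31]

VC = [22, 7, 31]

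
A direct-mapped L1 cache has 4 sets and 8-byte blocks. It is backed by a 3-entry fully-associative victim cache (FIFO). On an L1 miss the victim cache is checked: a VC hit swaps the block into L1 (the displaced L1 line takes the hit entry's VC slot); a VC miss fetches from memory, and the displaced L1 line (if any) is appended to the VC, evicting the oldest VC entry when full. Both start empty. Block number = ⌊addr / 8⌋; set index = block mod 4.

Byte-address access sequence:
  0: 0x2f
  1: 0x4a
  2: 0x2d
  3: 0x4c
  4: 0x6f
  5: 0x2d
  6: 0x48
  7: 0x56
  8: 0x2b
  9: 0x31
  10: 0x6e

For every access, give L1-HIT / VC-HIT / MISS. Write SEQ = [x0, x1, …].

  [0] addr=0x2f blk=5 s=1: MISS | VC []
  [1] addr=0x4a blk=9 s=1: MISS | VC [5]
  [2] addr=0x2d blk=5 s=1: VC-HIT | VC [9]
  [3] addr=0x4c blk=9 s=1: VC-HIT | VC [5]
  [4] addr=0x6f blk=13 s=1: MISS | VC [5, 9]
  [5] addr=0x2d blk=5 s=1: VC-HIT | VC [13, 9]
  [6] addr=0x48 blk=9 s=1: VC-HIT | VC [13, 5]
  [7] addr=0x56 blk=10 s=2: MISS | VC [13, 5]
  [8] addr=0x2b blk=5 s=1: VC-HIT | VC [13, 9]
  [9] addr=0x31 blk=6 s=2: MISS | VC [13, 9, 10]
  [10] addr=0x6e blk=13 s=1: VC-HIT | VC [5, 9, 10]

SEQ = [MISS, MISS, VC-HIT, VC-HIT, MISS, VC-HIT, VC-HIT, MISS, VC-HIT, MISS, VC-HIT]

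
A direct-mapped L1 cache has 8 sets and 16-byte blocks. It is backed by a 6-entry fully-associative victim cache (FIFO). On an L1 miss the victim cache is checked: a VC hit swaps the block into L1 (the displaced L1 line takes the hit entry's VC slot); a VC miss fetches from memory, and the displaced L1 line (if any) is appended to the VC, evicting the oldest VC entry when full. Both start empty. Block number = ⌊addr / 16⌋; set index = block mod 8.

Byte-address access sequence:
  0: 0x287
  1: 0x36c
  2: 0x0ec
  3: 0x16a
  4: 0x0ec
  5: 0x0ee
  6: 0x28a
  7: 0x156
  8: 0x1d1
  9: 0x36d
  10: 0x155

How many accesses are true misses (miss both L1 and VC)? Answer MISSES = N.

#0 0x287→b40/s0 MISS; vc=[]
#1 0x36c→b54/s6 MISS; vc=[]
#2 0xec→b14/s6 MISS; vc=[54]
#3 0x16a→b22/s6 MISS; vc=[54,14]
#4 0xec→b14/s6 VC-HIT; vc=[54,22]
#5 0xee→b14/s6 L1-HIT; vc=[54,22]
#6 0x28a→b40/s0 L1-HIT; vc=[54,22]
#7 0x156→b21/s5 MISS; vc=[54,22]
#8 0x1d1→b29/s5 MISS; vc=[54,22,21]
#9 0x36d→b54/s6 VC-HIT; vc=[14,22,21]
#10 0x155→b21/s5 VC-HIT; vc=[14,22,29]

MISSES = 6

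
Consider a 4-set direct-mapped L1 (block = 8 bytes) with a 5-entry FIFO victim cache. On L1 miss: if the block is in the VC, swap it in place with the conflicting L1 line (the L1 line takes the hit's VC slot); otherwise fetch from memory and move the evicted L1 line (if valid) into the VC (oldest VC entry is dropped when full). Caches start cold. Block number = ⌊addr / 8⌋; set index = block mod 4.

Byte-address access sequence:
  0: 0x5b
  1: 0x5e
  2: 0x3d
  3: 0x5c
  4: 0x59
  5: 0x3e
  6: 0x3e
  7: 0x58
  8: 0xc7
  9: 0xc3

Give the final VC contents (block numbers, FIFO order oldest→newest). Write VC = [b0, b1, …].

VC = [7]

#0 0x5b→b11/s3 MISS; vc=[]
#1 0x5e→b11/s3 L1-HIT; vc=[]
#2 0x3d→b7/s3 MISS; vc=[11]
#3 0x5c→b11/s3 VC-HIT; vc=[7]
#4 0x59→b11/s3 L1-HIT; vc=[7]
#5 0x3e→b7/s3 VC-HIT; vc=[11]
#6 0x3e→b7/s3 L1-HIT; vc=[11]
#7 0x58→b11/s3 VC-HIT; vc=[7]
#8 0xc7→b24/s0 MISS; vc=[7]
#9 0xc3→b24/s0 L1-HIT; vc=[7]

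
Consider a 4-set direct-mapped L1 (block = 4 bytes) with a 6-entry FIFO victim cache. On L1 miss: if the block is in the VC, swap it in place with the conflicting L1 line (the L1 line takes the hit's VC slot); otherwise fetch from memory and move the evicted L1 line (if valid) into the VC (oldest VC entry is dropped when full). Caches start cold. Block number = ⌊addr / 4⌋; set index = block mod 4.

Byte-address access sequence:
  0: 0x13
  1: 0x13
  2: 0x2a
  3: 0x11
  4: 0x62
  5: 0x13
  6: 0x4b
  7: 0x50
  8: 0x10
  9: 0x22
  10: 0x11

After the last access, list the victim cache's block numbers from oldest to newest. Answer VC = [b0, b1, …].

0: 0x13 (blk 4, set 0) → MISS  vc=[]
1: 0x13 (blk 4, set 0) → L1-HIT  vc=[]
2: 0x2a (blk 10, set 2) → MISS  vc=[]
3: 0x11 (blk 4, set 0) → L1-HIT  vc=[]
4: 0x62 (blk 24, set 0) → MISS  vc=[4]
5: 0x13 (blk 4, set 0) → VC-HIT  vc=[24]
6: 0x4b (blk 18, set 2) → MISS  vc=[24, 10]
7: 0x50 (blk 20, set 0) → MISS  vc=[24, 10, 4]
8: 0x10 (blk 4, set 0) → VC-HIT  vc=[24, 10, 20]
9: 0x22 (blk 8, set 0) → MISS  vc=[24, 10, 20, 4]
10: 0x11 (blk 4, set 0) → VC-HIT  vc=[24, 10, 20, 8]

VC = [24, 10, 20, 8]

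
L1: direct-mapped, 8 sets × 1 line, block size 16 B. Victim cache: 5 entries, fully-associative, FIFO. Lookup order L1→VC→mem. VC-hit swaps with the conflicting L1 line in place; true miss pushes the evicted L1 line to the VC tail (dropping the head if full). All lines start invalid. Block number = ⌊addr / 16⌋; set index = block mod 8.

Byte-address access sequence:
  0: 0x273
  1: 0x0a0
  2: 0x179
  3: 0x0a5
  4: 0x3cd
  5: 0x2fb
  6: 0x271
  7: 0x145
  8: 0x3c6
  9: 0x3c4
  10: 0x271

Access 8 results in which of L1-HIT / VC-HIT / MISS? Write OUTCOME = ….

OUTCOME = VC-HIT

  [0] addr=0x273 blk=39 s=7: MISS | VC []
  [1] addr=0xa0 blk=10 s=2: MISS | VC []
  [2] addr=0x179 blk=23 s=7: MISS | VC [39]
  [3] addr=0xa5 blk=10 s=2: L1-HIT | VC [39]
  [4] addr=0x3cd blk=60 s=4: MISS | VC [39]
  [5] addr=0x2fb blk=47 s=7: MISS | VC [39, 23]
  [6] addr=0x271 blk=39 s=7: VC-HIT | VC [47, 23]
  [7] addr=0x145 blk=20 s=4: MISS | VC [47, 23, 60]
  [8] addr=0x3c6 blk=60 s=4: VC-HIT | VC [47, 23, 20]
  [9] addr=0x3c4 blk=60 s=4: L1-HIT | VC [47, 23, 20]
  [10] addr=0x271 blk=39 s=7: L1-HIT | VC [47, 23, 20]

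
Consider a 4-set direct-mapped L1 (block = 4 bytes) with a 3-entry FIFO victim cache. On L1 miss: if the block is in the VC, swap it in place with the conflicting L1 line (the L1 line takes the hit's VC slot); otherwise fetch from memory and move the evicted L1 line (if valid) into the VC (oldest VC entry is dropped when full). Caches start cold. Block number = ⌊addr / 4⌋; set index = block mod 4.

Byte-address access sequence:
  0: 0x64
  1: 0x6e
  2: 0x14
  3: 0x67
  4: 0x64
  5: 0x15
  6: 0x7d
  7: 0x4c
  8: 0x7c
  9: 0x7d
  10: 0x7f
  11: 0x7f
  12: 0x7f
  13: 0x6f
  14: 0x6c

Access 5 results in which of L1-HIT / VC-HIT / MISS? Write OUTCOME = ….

OUTCOME = VC-HIT

0: 0x64 (blk 25, set 1) → MISS  vc=[]
1: 0x6e (blk 27, set 3) → MISS  vc=[]
2: 0x14 (blk 5, set 1) → MISS  vc=[25]
3: 0x67 (blk 25, set 1) → VC-HIT  vc=[5]
4: 0x64 (blk 25, set 1) → L1-HIT  vc=[5]
5: 0x15 (blk 5, set 1) → VC-HIT  vc=[25]
6: 0x7d (blk 31, set 3) → MISS  vc=[25, 27]
7: 0x4c (blk 19, set 3) → MISS  vc=[25, 27, 31]
8: 0x7c (blk 31, set 3) → VC-HIT  vc=[25, 27, 19]
9: 0x7d (blk 31, set 3) → L1-HIT  vc=[25, 27, 19]
10: 0x7f (blk 31, set 3) → L1-HIT  vc=[25, 27, 19]
11: 0x7f (blk 31, set 3) → L1-HIT  vc=[25, 27, 19]
12: 0x7f (blk 31, set 3) → L1-HIT  vc=[25, 27, 19]
13: 0x6f (blk 27, set 3) → VC-HIT  vc=[25, 31, 19]
14: 0x6c (blk 27, set 3) → L1-HIT  vc=[25, 31, 19]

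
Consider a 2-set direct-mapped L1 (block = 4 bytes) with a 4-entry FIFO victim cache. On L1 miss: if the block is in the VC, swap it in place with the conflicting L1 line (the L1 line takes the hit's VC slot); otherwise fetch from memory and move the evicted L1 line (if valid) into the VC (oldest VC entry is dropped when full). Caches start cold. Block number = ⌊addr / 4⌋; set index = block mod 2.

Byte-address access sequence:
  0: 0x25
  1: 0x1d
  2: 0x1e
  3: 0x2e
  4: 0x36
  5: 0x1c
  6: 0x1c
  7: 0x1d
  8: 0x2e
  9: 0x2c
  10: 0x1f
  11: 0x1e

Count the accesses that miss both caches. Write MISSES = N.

MISSES = 4

0: 0x25 (blk 9, set 1) → MISS  vc=[]
1: 0x1d (blk 7, set 1) → MISS  vc=[9]
2: 0x1e (blk 7, set 1) → L1-HIT  vc=[9]
3: 0x2e (blk 11, set 1) → MISS  vc=[9, 7]
4: 0x36 (blk 13, set 1) → MISS  vc=[9, 7, 11]
5: 0x1c (blk 7, set 1) → VC-HIT  vc=[9, 13, 11]
6: 0x1c (blk 7, set 1) → L1-HIT  vc=[9, 13, 11]
7: 0x1d (blk 7, set 1) → L1-HIT  vc=[9, 13, 11]
8: 0x2e (blk 11, set 1) → VC-HIT  vc=[9, 13, 7]
9: 0x2c (blk 11, set 1) → L1-HIT  vc=[9, 13, 7]
10: 0x1f (blk 7, set 1) → VC-HIT  vc=[9, 13, 11]
11: 0x1e (blk 7, set 1) → L1-HIT  vc=[9, 13, 11]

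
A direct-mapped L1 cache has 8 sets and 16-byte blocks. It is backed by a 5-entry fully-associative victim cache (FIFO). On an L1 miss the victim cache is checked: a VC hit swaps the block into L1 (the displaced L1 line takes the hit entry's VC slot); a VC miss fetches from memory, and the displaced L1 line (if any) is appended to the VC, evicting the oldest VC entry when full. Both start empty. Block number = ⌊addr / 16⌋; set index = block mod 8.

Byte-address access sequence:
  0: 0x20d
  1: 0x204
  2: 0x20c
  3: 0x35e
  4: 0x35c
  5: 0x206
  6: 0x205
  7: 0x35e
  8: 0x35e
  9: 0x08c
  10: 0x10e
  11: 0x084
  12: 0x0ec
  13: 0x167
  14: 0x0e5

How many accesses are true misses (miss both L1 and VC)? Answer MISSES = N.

#0 0x20d→b32/s0 MISS; vc=[]
#1 0x204→b32/s0 L1-HIT; vc=[]
#2 0x20c→b32/s0 L1-HIT; vc=[]
#3 0x35e→b53/s5 MISS; vc=[]
#4 0x35c→b53/s5 L1-HIT; vc=[]
#5 0x206→b32/s0 L1-HIT; vc=[]
#6 0x205→b32/s0 L1-HIT; vc=[]
#7 0x35e→b53/s5 L1-HIT; vc=[]
#8 0x35e→b53/s5 L1-HIT; vc=[]
#9 0x8c→b8/s0 MISS; vc=[32]
#10 0x10e→b16/s0 MISS; vc=[32,8]
#11 0x84→b8/s0 VC-HIT; vc=[32,16]
#12 0xec→b14/s6 MISS; vc=[32,16]
#13 0x167→b22/s6 MISS; vc=[32,16,14]
#14 0xe5→b14/s6 VC-HIT; vc=[32,16,22]

MISSES = 6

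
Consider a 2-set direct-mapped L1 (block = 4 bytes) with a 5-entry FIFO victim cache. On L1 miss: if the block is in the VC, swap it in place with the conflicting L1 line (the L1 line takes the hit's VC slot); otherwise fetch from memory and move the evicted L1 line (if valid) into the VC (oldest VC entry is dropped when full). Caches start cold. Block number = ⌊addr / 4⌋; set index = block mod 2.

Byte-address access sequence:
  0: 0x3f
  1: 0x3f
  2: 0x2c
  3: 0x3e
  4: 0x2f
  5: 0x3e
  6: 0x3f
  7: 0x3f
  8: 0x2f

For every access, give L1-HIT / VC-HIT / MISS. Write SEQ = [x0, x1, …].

SEQ = [MISS, L1-HIT, MISS, VC-HIT, VC-HIT, VC-HIT, L1-HIT, L1-HIT, VC-HIT]

#0 0x3f→b15/s1 MISS; vc=[]
#1 0x3f→b15/s1 L1-HIT; vc=[]
#2 0x2c→b11/s1 MISS; vc=[15]
#3 0x3e→b15/s1 VC-HIT; vc=[11]
#4 0x2f→b11/s1 VC-HIT; vc=[15]
#5 0x3e→b15/s1 VC-HIT; vc=[11]
#6 0x3f→b15/s1 L1-HIT; vc=[11]
#7 0x3f→b15/s1 L1-HIT; vc=[11]
#8 0x2f→b11/s1 VC-HIT; vc=[15]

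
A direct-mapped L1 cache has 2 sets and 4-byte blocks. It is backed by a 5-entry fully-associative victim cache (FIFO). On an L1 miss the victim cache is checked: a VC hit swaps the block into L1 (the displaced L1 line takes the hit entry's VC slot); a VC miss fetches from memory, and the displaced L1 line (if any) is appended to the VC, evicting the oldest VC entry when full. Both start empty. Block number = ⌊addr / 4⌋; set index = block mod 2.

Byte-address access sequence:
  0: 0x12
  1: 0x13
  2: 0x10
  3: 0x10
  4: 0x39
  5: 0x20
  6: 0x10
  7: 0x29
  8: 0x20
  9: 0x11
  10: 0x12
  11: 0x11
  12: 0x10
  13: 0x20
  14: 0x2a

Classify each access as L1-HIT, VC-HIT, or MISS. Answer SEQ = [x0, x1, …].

SEQ = [MISS, L1-HIT, L1-HIT, L1-HIT, MISS, MISS, VC-HIT, MISS, VC-HIT, VC-HIT, L1-HIT, L1-HIT, L1-HIT, VC-HIT, VC-HIT]

  [0] addr=0x12 blk=4 s=0: MISS | VC []
  [1] addr=0x13 blk=4 s=0: L1-HIT | VC []
  [2] addr=0x10 blk=4 s=0: L1-HIT | VC []
  [3] addr=0x10 blk=4 s=0: L1-HIT | VC []
  [4] addr=0x39 blk=14 s=0: MISS | VC [4]
  [5] addr=0x20 blk=8 s=0: MISS | VC [4, 14]
  [6] addr=0x10 blk=4 s=0: VC-HIT | VC [8, 14]
  [7] addr=0x29 blk=10 s=0: MISS | VC [8, 14, 4]
  [8] addr=0x20 blk=8 s=0: VC-HIT | VC [10, 14, 4]
  [9] addr=0x11 blk=4 s=0: VC-HIT | VC [10, 14, 8]
  [10] addr=0x12 blk=4 s=0: L1-HIT | VC [10, 14, 8]
  [11] addr=0x11 blk=4 s=0: L1-HIT | VC [10, 14, 8]
  [12] addr=0x10 blk=4 s=0: L1-HIT | VC [10, 14, 8]
  [13] addr=0x20 blk=8 s=0: VC-HIT | VC [10, 14, 4]
  [14] addr=0x2a blk=10 s=0: VC-HIT | VC [8, 14, 4]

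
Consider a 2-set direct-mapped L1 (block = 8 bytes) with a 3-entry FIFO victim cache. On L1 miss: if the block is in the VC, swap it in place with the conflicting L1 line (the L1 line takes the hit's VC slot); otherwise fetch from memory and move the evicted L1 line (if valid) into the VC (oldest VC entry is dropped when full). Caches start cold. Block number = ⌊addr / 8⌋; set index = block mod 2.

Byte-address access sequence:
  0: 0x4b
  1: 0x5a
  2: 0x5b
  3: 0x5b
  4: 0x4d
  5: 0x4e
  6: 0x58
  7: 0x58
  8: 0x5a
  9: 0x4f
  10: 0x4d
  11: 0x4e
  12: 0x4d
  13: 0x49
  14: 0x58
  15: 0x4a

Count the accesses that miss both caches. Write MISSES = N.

MISSES = 2

0: 0x4b (blk 9, set 1) → MISS  vc=[]
1: 0x5a (blk 11, set 1) → MISS  vc=[9]
2: 0x5b (blk 11, set 1) → L1-HIT  vc=[9]
3: 0x5b (blk 11, set 1) → L1-HIT  vc=[9]
4: 0x4d (blk 9, set 1) → VC-HIT  vc=[11]
5: 0x4e (blk 9, set 1) → L1-HIT  vc=[11]
6: 0x58 (blk 11, set 1) → VC-HIT  vc=[9]
7: 0x58 (blk 11, set 1) → L1-HIT  vc=[9]
8: 0x5a (blk 11, set 1) → L1-HIT  vc=[9]
9: 0x4f (blk 9, set 1) → VC-HIT  vc=[11]
10: 0x4d (blk 9, set 1) → L1-HIT  vc=[11]
11: 0x4e (blk 9, set 1) → L1-HIT  vc=[11]
12: 0x4d (blk 9, set 1) → L1-HIT  vc=[11]
13: 0x49 (blk 9, set 1) → L1-HIT  vc=[11]
14: 0x58 (blk 11, set 1) → VC-HIT  vc=[9]
15: 0x4a (blk 9, set 1) → VC-HIT  vc=[11]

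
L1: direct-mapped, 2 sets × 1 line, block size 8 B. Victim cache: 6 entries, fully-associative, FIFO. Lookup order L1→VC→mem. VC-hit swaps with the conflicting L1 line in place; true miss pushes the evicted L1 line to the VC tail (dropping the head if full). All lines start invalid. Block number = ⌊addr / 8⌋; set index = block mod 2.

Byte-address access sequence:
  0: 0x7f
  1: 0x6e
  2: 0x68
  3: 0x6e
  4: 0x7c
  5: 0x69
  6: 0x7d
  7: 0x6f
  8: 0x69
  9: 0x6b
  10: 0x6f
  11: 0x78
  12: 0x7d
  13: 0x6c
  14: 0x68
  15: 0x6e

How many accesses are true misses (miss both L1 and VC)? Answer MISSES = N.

0: 0x7f (blk 15, set 1) → MISS  vc=[]
1: 0x6e (blk 13, set 1) → MISS  vc=[15]
2: 0x68 (blk 13, set 1) → L1-HIT  vc=[15]
3: 0x6e (blk 13, set 1) → L1-HIT  vc=[15]
4: 0x7c (blk 15, set 1) → VC-HIT  vc=[13]
5: 0x69 (blk 13, set 1) → VC-HIT  vc=[15]
6: 0x7d (blk 15, set 1) → VC-HIT  vc=[13]
7: 0x6f (blk 13, set 1) → VC-HIT  vc=[15]
8: 0x69 (blk 13, set 1) → L1-HIT  vc=[15]
9: 0x6b (blk 13, set 1) → L1-HIT  vc=[15]
10: 0x6f (blk 13, set 1) → L1-HIT  vc=[15]
11: 0x78 (blk 15, set 1) → VC-HIT  vc=[13]
12: 0x7d (blk 15, set 1) → L1-HIT  vc=[13]
13: 0x6c (blk 13, set 1) → VC-HIT  vc=[15]
14: 0x68 (blk 13, set 1) → L1-HIT  vc=[15]
15: 0x6e (blk 13, set 1) → L1-HIT  vc=[15]

MISSES = 2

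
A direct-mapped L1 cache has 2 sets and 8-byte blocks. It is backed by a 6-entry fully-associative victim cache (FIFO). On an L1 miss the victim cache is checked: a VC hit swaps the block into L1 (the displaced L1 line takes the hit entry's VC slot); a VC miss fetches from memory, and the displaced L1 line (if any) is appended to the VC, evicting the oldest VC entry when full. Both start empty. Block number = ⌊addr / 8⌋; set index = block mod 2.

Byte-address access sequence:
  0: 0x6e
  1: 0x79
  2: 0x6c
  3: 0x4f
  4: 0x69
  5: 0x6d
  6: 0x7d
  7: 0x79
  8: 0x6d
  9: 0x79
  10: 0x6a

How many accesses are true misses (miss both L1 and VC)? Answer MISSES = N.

#0 0x6e→b13/s1 MISS; vc=[]
#1 0x79→b15/s1 MISS; vc=[13]
#2 0x6c→b13/s1 VC-HIT; vc=[15]
#3 0x4f→b9/s1 MISS; vc=[15,13]
#4 0x69→b13/s1 VC-HIT; vc=[15,9]
#5 0x6d→b13/s1 L1-HIT; vc=[15,9]
#6 0x7d→b15/s1 VC-HIT; vc=[13,9]
#7 0x79→b15/s1 L1-HIT; vc=[13,9]
#8 0x6d→b13/s1 VC-HIT; vc=[15,9]
#9 0x79→b15/s1 VC-HIT; vc=[13,9]
#10 0x6a→b13/s1 VC-HIT; vc=[15,9]

MISSES = 3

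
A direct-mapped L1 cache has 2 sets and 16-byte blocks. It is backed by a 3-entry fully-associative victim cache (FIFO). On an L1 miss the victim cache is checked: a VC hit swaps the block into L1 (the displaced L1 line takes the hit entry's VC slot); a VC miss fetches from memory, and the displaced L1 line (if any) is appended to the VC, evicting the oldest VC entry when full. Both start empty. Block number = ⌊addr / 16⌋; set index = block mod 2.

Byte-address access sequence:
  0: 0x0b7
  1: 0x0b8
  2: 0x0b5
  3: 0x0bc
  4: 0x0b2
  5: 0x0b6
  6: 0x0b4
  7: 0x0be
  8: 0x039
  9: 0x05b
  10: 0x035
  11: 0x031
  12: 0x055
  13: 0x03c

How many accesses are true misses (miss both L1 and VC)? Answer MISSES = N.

MISSES = 3

  [0] addr=0xb7 blk=11 s=1: MISS | VC []
  [1] addr=0xb8 blk=11 s=1: L1-HIT | VC []
  [2] addr=0xb5 blk=11 s=1: L1-HIT | VC []
  [3] addr=0xbc blk=11 s=1: L1-HIT | VC []
  [4] addr=0xb2 blk=11 s=1: L1-HIT | VC []
  [5] addr=0xb6 blk=11 s=1: L1-HIT | VC []
  [6] addr=0xb4 blk=11 s=1: L1-HIT | VC []
  [7] addr=0xbe blk=11 s=1: L1-HIT | VC []
  [8] addr=0x39 blk=3 s=1: MISS | VC [11]
  [9] addr=0x5b blk=5 s=1: MISS | VC [11, 3]
  [10] addr=0x35 blk=3 s=1: VC-HIT | VC [11, 5]
  [11] addr=0x31 blk=3 s=1: L1-HIT | VC [11, 5]
  [12] addr=0x55 blk=5 s=1: VC-HIT | VC [11, 3]
  [13] addr=0x3c blk=3 s=1: VC-HIT | VC [11, 5]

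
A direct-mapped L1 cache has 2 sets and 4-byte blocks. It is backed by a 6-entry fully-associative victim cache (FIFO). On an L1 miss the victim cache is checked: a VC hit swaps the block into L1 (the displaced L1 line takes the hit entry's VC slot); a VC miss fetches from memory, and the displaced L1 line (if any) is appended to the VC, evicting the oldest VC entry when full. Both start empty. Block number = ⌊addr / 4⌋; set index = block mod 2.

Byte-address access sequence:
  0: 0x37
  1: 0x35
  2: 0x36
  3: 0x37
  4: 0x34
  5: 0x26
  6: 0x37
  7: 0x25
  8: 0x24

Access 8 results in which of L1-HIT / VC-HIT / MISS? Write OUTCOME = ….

OUTCOME = L1-HIT

  [0] addr=0x37 blk=13 s=1: MISS | VC []
  [1] addr=0x35 blk=13 s=1: L1-HIT | VC []
  [2] addr=0x36 blk=13 s=1: L1-HIT | VC []
  [3] addr=0x37 blk=13 s=1: L1-HIT | VC []
  [4] addr=0x34 blk=13 s=1: L1-HIT | VC []
  [5] addr=0x26 blk=9 s=1: MISS | VC [13]
  [6] addr=0x37 blk=13 s=1: VC-HIT | VC [9]
  [7] addr=0x25 blk=9 s=1: VC-HIT | VC [13]
  [8] addr=0x24 blk=9 s=1: L1-HIT | VC [13]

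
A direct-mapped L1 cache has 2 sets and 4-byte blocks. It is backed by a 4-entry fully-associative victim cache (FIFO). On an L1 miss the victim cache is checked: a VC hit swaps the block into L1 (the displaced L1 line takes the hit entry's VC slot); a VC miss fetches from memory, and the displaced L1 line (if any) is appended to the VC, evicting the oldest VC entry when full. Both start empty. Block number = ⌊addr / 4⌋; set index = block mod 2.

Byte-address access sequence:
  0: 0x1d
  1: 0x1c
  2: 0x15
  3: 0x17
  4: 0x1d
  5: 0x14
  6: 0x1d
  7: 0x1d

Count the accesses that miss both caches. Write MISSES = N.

0: 0x1d (blk 7, set 1) → MISS  vc=[]
1: 0x1c (blk 7, set 1) → L1-HIT  vc=[]
2: 0x15 (blk 5, set 1) → MISS  vc=[7]
3: 0x17 (blk 5, set 1) → L1-HIT  vc=[7]
4: 0x1d (blk 7, set 1) → VC-HIT  vc=[5]
5: 0x14 (blk 5, set 1) → VC-HIT  vc=[7]
6: 0x1d (blk 7, set 1) → VC-HIT  vc=[5]
7: 0x1d (blk 7, set 1) → L1-HIT  vc=[5]

MISSES = 2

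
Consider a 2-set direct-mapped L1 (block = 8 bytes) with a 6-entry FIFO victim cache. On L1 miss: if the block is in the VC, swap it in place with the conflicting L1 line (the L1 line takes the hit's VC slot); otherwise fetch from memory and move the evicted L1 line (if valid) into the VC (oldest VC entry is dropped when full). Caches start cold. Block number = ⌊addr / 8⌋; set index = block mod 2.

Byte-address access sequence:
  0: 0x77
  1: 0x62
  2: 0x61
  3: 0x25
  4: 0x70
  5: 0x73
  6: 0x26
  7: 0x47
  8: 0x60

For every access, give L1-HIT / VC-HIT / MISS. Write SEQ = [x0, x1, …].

#0 0x77→b14/s0 MISS; vc=[]
#1 0x62→b12/s0 MISS; vc=[14]
#2 0x61→b12/s0 L1-HIT; vc=[14]
#3 0x25→b4/s0 MISS; vc=[14,12]
#4 0x70→b14/s0 VC-HIT; vc=[4,12]
#5 0x73→b14/s0 L1-HIT; vc=[4,12]
#6 0x26→b4/s0 VC-HIT; vc=[14,12]
#7 0x47→b8/s0 MISS; vc=[14,12,4]
#8 0x60→b12/s0 VC-HIT; vc=[14,8,4]

SEQ = [MISS, MISS, L1-HIT, MISS, VC-HIT, L1-HIT, VC-HIT, MISS, VC-HIT]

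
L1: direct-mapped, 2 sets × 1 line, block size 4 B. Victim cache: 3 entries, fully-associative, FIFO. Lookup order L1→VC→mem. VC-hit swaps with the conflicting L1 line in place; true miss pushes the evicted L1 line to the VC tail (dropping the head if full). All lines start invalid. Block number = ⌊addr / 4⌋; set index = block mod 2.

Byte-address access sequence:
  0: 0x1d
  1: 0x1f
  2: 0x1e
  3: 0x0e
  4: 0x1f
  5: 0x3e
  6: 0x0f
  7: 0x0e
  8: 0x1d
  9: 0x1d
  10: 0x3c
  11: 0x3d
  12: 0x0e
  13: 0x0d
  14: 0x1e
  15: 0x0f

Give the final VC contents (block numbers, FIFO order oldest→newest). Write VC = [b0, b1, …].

#0 0x1d→b7/s1 MISS; vc=[]
#1 0x1f→b7/s1 L1-HIT; vc=[]
#2 0x1e→b7/s1 L1-HIT; vc=[]
#3 0xe→b3/s1 MISS; vc=[7]
#4 0x1f→b7/s1 VC-HIT; vc=[3]
#5 0x3e→b15/s1 MISS; vc=[3,7]
#6 0xf→b3/s1 VC-HIT; vc=[15,7]
#7 0xe→b3/s1 L1-HIT; vc=[15,7]
#8 0x1d→b7/s1 VC-HIT; vc=[15,3]
#9 0x1d→b7/s1 L1-HIT; vc=[15,3]
#10 0x3c→b15/s1 VC-HIT; vc=[7,3]
#11 0x3d→b15/s1 L1-HIT; vc=[7,3]
#12 0xe→b3/s1 VC-HIT; vc=[7,15]
#13 0xd→b3/s1 L1-HIT; vc=[7,15]
#14 0x1e→b7/s1 VC-HIT; vc=[3,15]
#15 0xf→b3/s1 VC-HIT; vc=[7,15]

VC = [7, 15]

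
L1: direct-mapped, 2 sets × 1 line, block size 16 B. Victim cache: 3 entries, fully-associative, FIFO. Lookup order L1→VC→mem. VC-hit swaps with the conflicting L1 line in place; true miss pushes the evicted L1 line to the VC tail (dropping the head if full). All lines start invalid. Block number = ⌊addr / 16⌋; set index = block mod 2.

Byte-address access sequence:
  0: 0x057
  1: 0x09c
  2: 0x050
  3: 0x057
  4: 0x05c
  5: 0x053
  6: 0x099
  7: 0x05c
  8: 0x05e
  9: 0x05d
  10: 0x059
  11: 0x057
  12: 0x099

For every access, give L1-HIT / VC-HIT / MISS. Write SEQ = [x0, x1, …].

0: 0x57 (blk 5, set 1) → MISS  vc=[]
1: 0x9c (blk 9, set 1) → MISS  vc=[5]
2: 0x50 (blk 5, set 1) → VC-HIT  vc=[9]
3: 0x57 (blk 5, set 1) → L1-HIT  vc=[9]
4: 0x5c (blk 5, set 1) → L1-HIT  vc=[9]
5: 0x53 (blk 5, set 1) → L1-HIT  vc=[9]
6: 0x99 (blk 9, set 1) → VC-HIT  vc=[5]
7: 0x5c (blk 5, set 1) → VC-HIT  vc=[9]
8: 0x5e (blk 5, set 1) → L1-HIT  vc=[9]
9: 0x5d (blk 5, set 1) → L1-HIT  vc=[9]
10: 0x59 (blk 5, set 1) → L1-HIT  vc=[9]
11: 0x57 (blk 5, set 1) → L1-HIT  vc=[9]
12: 0x99 (blk 9, set 1) → VC-HIT  vc=[5]

SEQ = [MISS, MISS, VC-HIT, L1-HIT, L1-HIT, L1-HIT, VC-HIT, VC-HIT, L1-HIT, L1-HIT, L1-HIT, L1-HIT, VC-HIT]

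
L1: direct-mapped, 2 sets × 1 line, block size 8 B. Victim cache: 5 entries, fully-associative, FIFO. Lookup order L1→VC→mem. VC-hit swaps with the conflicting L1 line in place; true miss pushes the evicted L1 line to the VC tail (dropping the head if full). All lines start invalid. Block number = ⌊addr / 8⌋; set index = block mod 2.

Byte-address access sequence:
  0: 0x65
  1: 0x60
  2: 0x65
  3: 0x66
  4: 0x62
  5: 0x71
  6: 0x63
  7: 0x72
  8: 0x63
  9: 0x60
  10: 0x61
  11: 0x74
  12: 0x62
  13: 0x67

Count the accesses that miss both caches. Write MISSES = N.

0: 0x65 (blk 12, set 0) → MISS  vc=[]
1: 0x60 (blk 12, set 0) → L1-HIT  vc=[]
2: 0x65 (blk 12, set 0) → L1-HIT  vc=[]
3: 0x66 (blk 12, set 0) → L1-HIT  vc=[]
4: 0x62 (blk 12, set 0) → L1-HIT  vc=[]
5: 0x71 (blk 14, set 0) → MISS  vc=[12]
6: 0x63 (blk 12, set 0) → VC-HIT  vc=[14]
7: 0x72 (blk 14, set 0) → VC-HIT  vc=[12]
8: 0x63 (blk 12, set 0) → VC-HIT  vc=[14]
9: 0x60 (blk 12, set 0) → L1-HIT  vc=[14]
10: 0x61 (blk 12, set 0) → L1-HIT  vc=[14]
11: 0x74 (blk 14, set 0) → VC-HIT  vc=[12]
12: 0x62 (blk 12, set 0) → VC-HIT  vc=[14]
13: 0x67 (blk 12, set 0) → L1-HIT  vc=[14]

MISSES = 2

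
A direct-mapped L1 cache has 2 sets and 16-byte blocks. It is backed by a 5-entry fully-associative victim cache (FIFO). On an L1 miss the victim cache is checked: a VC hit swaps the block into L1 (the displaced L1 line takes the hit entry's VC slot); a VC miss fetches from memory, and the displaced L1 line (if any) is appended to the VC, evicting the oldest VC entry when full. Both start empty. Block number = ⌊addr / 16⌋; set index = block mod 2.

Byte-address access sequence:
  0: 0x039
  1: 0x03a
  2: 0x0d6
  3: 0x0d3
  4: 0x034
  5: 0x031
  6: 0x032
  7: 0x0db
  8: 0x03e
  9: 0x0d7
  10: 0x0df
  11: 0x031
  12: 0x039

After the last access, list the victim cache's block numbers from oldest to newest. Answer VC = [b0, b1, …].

VC = [13]

  [0] addr=0x39 blk=3 s=1: MISS | VC []
  [1] addr=0x3a blk=3 s=1: L1-HIT | VC []
  [2] addr=0xd6 blk=13 s=1: MISS | VC [3]
  [3] addr=0xd3 blk=13 s=1: L1-HIT | VC [3]
  [4] addr=0x34 blk=3 s=1: VC-HIT | VC [13]
  [5] addr=0x31 blk=3 s=1: L1-HIT | VC [13]
  [6] addr=0x32 blk=3 s=1: L1-HIT | VC [13]
  [7] addr=0xdb blk=13 s=1: VC-HIT | VC [3]
  [8] addr=0x3e blk=3 s=1: VC-HIT | VC [13]
  [9] addr=0xd7 blk=13 s=1: VC-HIT | VC [3]
  [10] addr=0xdf blk=13 s=1: L1-HIT | VC [3]
  [11] addr=0x31 blk=3 s=1: VC-HIT | VC [13]
  [12] addr=0x39 blk=3 s=1: L1-HIT | VC [13]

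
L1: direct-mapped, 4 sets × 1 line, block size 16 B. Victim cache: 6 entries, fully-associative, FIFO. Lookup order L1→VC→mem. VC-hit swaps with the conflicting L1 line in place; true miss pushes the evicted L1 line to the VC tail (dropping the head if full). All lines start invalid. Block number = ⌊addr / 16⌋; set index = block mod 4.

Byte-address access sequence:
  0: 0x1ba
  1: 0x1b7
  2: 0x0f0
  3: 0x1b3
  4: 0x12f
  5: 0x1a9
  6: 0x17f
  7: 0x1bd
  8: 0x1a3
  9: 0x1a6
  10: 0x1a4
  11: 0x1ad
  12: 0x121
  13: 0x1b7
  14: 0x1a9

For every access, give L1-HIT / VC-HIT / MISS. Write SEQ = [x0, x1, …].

SEQ = [MISS, L1-HIT, MISS, VC-HIT, MISS, MISS, MISS, VC-HIT, L1-HIT, L1-HIT, L1-HIT, L1-HIT, VC-HIT, L1-HIT, VC-HIT]

#0 0x1ba→b27/s3 MISS; vc=[]
#1 0x1b7→b27/s3 L1-HIT; vc=[]
#2 0xf0→b15/s3 MISS; vc=[27]
#3 0x1b3→b27/s3 VC-HIT; vc=[15]
#4 0x12f→b18/s2 MISS; vc=[15]
#5 0x1a9→b26/s2 MISS; vc=[15,18]
#6 0x17f→b23/s3 MISS; vc=[15,18,27]
#7 0x1bd→b27/s3 VC-HIT; vc=[15,18,23]
#8 0x1a3→b26/s2 L1-HIT; vc=[15,18,23]
#9 0x1a6→b26/s2 L1-HIT; vc=[15,18,23]
#10 0x1a4→b26/s2 L1-HIT; vc=[15,18,23]
#11 0x1ad→b26/s2 L1-HIT; vc=[15,18,23]
#12 0x121→b18/s2 VC-HIT; vc=[15,26,23]
#13 0x1b7→b27/s3 L1-HIT; vc=[15,26,23]
#14 0x1a9→b26/s2 VC-HIT; vc=[15,18,23]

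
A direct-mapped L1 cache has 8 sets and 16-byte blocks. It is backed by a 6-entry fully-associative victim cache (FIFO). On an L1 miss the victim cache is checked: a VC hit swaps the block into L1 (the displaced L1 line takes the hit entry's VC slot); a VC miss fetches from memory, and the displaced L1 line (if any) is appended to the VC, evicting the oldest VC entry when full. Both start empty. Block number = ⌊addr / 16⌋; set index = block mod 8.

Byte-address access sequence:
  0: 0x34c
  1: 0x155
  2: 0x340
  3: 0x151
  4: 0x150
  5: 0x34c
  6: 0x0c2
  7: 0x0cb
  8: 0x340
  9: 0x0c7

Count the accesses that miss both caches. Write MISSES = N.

0: 0x34c (blk 52, set 4) → MISS  vc=[]
1: 0x155 (blk 21, set 5) → MISS  vc=[]
2: 0x340 (blk 52, set 4) → L1-HIT  vc=[]
3: 0x151 (blk 21, set 5) → L1-HIT  vc=[]
4: 0x150 (blk 21, set 5) → L1-HIT  vc=[]
5: 0x34c (blk 52, set 4) → L1-HIT  vc=[]
6: 0xc2 (blk 12, set 4) → MISS  vc=[52]
7: 0xcb (blk 12, set 4) → L1-HIT  vc=[52]
8: 0x340 (blk 52, set 4) → VC-HIT  vc=[12]
9: 0xc7 (blk 12, set 4) → VC-HIT  vc=[52]

MISSES = 3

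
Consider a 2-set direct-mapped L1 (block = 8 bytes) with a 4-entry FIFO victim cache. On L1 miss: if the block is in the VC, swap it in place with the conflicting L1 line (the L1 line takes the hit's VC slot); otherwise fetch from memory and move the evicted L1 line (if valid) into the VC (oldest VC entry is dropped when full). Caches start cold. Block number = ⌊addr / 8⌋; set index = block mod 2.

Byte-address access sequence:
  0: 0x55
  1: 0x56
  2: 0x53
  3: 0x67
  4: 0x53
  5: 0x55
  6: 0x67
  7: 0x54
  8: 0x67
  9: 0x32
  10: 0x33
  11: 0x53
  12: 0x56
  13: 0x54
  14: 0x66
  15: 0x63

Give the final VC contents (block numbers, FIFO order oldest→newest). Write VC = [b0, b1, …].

0: 0x55 (blk 10, set 0) → MISS  vc=[]
1: 0x56 (blk 10, set 0) → L1-HIT  vc=[]
2: 0x53 (blk 10, set 0) → L1-HIT  vc=[]
3: 0x67 (blk 12, set 0) → MISS  vc=[10]
4: 0x53 (blk 10, set 0) → VC-HIT  vc=[12]
5: 0x55 (blk 10, set 0) → L1-HIT  vc=[12]
6: 0x67 (blk 12, set 0) → VC-HIT  vc=[10]
7: 0x54 (blk 10, set 0) → VC-HIT  vc=[12]
8: 0x67 (blk 12, set 0) → VC-HIT  vc=[10]
9: 0x32 (blk 6, set 0) → MISS  vc=[10, 12]
10: 0x33 (blk 6, set 0) → L1-HIT  vc=[10, 12]
11: 0x53 (blk 10, set 0) → VC-HIT  vc=[6, 12]
12: 0x56 (blk 10, set 0) → L1-HIT  vc=[6, 12]
13: 0x54 (blk 10, set 0) → L1-HIT  vc=[6, 12]
14: 0x66 (blk 12, set 0) → VC-HIT  vc=[6, 10]
15: 0x63 (blk 12, set 0) → L1-HIT  vc=[6, 10]

VC = [6, 10]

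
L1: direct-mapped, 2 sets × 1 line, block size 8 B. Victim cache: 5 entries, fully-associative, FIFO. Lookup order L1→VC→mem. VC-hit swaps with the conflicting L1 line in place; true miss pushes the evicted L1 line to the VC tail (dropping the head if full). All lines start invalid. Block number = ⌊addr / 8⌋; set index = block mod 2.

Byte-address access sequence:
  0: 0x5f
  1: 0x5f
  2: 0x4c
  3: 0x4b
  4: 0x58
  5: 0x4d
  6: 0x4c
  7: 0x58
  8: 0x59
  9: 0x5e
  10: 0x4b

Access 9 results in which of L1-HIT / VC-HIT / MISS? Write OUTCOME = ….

OUTCOME = L1-HIT

  [0] addr=0x5f blk=11 s=1: MISS | VC []
  [1] addr=0x5f blk=11 s=1: L1-HIT | VC []
  [2] addr=0x4c blk=9 s=1: MISS | VC [11]
  [3] addr=0x4b blk=9 s=1: L1-HIT | VC [11]
  [4] addr=0x58 blk=11 s=1: VC-HIT | VC [9]
  [5] addr=0x4d blk=9 s=1: VC-HIT | VC [11]
  [6] addr=0x4c blk=9 s=1: L1-HIT | VC [11]
  [7] addr=0x58 blk=11 s=1: VC-HIT | VC [9]
  [8] addr=0x59 blk=11 s=1: L1-HIT | VC [9]
  [9] addr=0x5e blk=11 s=1: L1-HIT | VC [9]
  [10] addr=0x4b blk=9 s=1: VC-HIT | VC [11]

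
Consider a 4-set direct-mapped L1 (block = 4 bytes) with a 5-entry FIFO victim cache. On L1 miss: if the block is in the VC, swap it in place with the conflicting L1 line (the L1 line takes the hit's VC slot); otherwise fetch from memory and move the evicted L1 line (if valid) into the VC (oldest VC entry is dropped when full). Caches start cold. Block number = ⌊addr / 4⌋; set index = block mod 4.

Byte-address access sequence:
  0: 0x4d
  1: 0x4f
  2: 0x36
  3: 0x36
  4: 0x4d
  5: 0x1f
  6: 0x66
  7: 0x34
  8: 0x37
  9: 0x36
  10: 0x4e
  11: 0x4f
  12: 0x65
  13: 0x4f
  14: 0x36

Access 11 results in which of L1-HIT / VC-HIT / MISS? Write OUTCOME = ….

OUTCOME = L1-HIT

#0 0x4d→b19/s3 MISS; vc=[]
#1 0x4f→b19/s3 L1-HIT; vc=[]
#2 0x36→b13/s1 MISS; vc=[]
#3 0x36→b13/s1 L1-HIT; vc=[]
#4 0x4d→b19/s3 L1-HIT; vc=[]
#5 0x1f→b7/s3 MISS; vc=[19]
#6 0x66→b25/s1 MISS; vc=[19,13]
#7 0x34→b13/s1 VC-HIT; vc=[19,25]
#8 0x37→b13/s1 L1-HIT; vc=[19,25]
#9 0x36→b13/s1 L1-HIT; vc=[19,25]
#10 0x4e→b19/s3 VC-HIT; vc=[7,25]
#11 0x4f→b19/s3 L1-HIT; vc=[7,25]
#12 0x65→b25/s1 VC-HIT; vc=[7,13]
#13 0x4f→b19/s3 L1-HIT; vc=[7,13]
#14 0x36→b13/s1 VC-HIT; vc=[7,25]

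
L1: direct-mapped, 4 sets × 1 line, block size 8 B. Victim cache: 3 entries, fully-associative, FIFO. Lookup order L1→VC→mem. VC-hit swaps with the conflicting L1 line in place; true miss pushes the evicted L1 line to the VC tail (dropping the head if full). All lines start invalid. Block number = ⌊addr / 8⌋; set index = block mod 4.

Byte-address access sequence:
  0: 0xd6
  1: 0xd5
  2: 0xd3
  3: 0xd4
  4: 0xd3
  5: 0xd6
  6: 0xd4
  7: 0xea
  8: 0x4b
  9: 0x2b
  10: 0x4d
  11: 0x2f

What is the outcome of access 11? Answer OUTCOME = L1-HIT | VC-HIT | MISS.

OUTCOME = VC-HIT

  [0] addr=0xd6 blk=26 s=2: MISS | VC []
  [1] addr=0xd5 blk=26 s=2: L1-HIT | VC []
  [2] addr=0xd3 blk=26 s=2: L1-HIT | VC []
  [3] addr=0xd4 blk=26 s=2: L1-HIT | VC []
  [4] addr=0xd3 blk=26 s=2: L1-HIT | VC []
  [5] addr=0xd6 blk=26 s=2: L1-HIT | VC []
  [6] addr=0xd4 blk=26 s=2: L1-HIT | VC []
  [7] addr=0xea blk=29 s=1: MISS | VC []
  [8] addr=0x4b blk=9 s=1: MISS | VC [29]
  [9] addr=0x2b blk=5 s=1: MISS | VC [29, 9]
  [10] addr=0x4d blk=9 s=1: VC-HIT | VC [29, 5]
  [11] addr=0x2f blk=5 s=1: VC-HIT | VC [29, 9]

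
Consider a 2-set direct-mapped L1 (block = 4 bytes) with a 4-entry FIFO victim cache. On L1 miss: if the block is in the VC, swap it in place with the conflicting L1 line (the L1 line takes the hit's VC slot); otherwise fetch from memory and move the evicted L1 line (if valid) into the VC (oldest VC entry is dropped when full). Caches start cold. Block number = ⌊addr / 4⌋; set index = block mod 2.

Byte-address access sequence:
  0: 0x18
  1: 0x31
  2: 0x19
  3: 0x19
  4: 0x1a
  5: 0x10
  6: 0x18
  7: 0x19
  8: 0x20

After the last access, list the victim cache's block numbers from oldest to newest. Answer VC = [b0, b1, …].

0: 0x18 (blk 6, set 0) → MISS  vc=[]
1: 0x31 (blk 12, set 0) → MISS  vc=[6]
2: 0x19 (blk 6, set 0) → VC-HIT  vc=[12]
3: 0x19 (blk 6, set 0) → L1-HIT  vc=[12]
4: 0x1a (blk 6, set 0) → L1-HIT  vc=[12]
5: 0x10 (blk 4, set 0) → MISS  vc=[12, 6]
6: 0x18 (blk 6, set 0) → VC-HIT  vc=[12, 4]
7: 0x19 (blk 6, set 0) → L1-HIT  vc=[12, 4]
8: 0x20 (blk 8, set 0) → MISS  vc=[12, 4, 6]

VC = [12, 4, 6]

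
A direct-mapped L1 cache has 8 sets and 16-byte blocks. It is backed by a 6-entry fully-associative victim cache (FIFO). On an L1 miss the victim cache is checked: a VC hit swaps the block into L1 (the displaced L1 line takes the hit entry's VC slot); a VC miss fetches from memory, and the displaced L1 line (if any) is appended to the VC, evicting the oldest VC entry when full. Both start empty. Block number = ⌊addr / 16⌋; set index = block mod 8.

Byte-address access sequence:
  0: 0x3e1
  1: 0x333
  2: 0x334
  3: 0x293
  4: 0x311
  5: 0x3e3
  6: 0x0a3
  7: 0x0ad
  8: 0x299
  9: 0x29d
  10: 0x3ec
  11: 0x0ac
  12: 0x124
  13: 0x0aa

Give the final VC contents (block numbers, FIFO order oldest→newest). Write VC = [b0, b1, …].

VC = [49, 18]

0: 0x3e1 (blk 62, set 6) → MISS  vc=[]
1: 0x333 (blk 51, set 3) → MISS  vc=[]
2: 0x334 (blk 51, set 3) → L1-HIT  vc=[]
3: 0x293 (blk 41, set 1) → MISS  vc=[]
4: 0x311 (blk 49, set 1) → MISS  vc=[41]
5: 0x3e3 (blk 62, set 6) → L1-HIT  vc=[41]
6: 0xa3 (blk 10, set 2) → MISS  vc=[41]
7: 0xad (blk 10, set 2) → L1-HIT  vc=[41]
8: 0x299 (blk 41, set 1) → VC-HIT  vc=[49]
9: 0x29d (blk 41, set 1) → L1-HIT  vc=[49]
10: 0x3ec (blk 62, set 6) → L1-HIT  vc=[49]
11: 0xac (blk 10, set 2) → L1-HIT  vc=[49]
12: 0x124 (blk 18, set 2) → MISS  vc=[49, 10]
13: 0xaa (blk 10, set 2) → VC-HIT  vc=[49, 18]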